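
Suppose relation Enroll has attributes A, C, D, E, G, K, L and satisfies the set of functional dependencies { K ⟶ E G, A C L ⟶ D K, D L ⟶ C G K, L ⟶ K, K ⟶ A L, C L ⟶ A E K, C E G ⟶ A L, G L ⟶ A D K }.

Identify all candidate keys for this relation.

{K}⁺: K→EG adds E, G; K→AL adds A, L; GL→ADK adds D; DL→CGK adds C → {A, C, D, E, G, K, L}.
{L}⁺: L→K adds K; K→AL adds A; K→EG adds E, G; GL→ADK adds D; DL→CGK adds C → {A, C, D, E, G, K, L}.
{C, E, G}⁺: CEG→AL adds A, L; GL→ADK adds D, K → {A, C, D, E, G, K, L}. Minimal: {E, G}⁺ = {E, G}; {C, G}⁺ = {C, G}; {C, E}⁺ = {C, E} — none reach the full schema.
Any other superkey contains one of these as a subset, so there are no further candidate keys.

{K}; {L}; {C, E, G}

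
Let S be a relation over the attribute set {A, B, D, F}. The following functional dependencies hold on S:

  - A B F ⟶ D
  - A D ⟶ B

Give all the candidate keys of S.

{A, B, F}⁺: ABF→D adds D → {A, B, D, F}.
{A, D, F}⁺: AD→B adds B → {A, B, D, F}.
Any other superkey contains one of these as a subset, so there are no further candidate keys.

(A, B, F), (A, D, F)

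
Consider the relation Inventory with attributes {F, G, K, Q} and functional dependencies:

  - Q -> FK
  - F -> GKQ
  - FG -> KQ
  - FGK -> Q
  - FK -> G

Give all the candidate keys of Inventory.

{F}⁺: F→GKQ adds G, K, Q → {F, G, K, Q}.
{Q}⁺: Q→FK adds F, K; F→GKQ adds G → {F, G, K, Q}.

(F); (Q)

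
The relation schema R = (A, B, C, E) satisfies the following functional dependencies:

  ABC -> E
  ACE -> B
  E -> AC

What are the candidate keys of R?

(E); (A, B, C)

{E}⁺: E→AC adds A, C; ACE→B adds B → {A, B, C, E}.
{A, B, C}⁺: ABC→E adds E → {A, B, C, E}. Minimal: {B, C}⁺ = {B, C}; {A, C}⁺ = {A, C}; {A, B}⁺ = {A, B} — none reach the full schema.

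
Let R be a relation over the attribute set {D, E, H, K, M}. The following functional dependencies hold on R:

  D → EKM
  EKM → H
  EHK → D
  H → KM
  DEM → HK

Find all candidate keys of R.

{D}⁺: D→EKM adds E, K, M; EKM→H adds H → {D, E, H, K, M}.
{E, H}⁺: H→KM adds K, M; EHK→D adds D → {D, E, H, K, M}. Minimal: {H}⁺ = {H, K, M}; {E}⁺ = {E} — none reach the full schema.
{E, K, M}⁺: EKM→H adds H; EHK→D adds D → {D, E, H, K, M}. Minimal: {K, M}⁺ = {K, M}; {E, M}⁺ = {E, M}; {E, K}⁺ = {E, K} — none reach the full schema.

D, EH, EKM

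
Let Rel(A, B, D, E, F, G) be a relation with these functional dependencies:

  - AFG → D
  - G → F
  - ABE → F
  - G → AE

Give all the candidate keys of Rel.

Attributes B, G never appear on any right-hand side, so every candidate key must contain {B, G}.
{B, G}⁺ = {A, B, D, E, F, G}, which is all of the schema, so {B, G} is the only candidate key.

{B, G}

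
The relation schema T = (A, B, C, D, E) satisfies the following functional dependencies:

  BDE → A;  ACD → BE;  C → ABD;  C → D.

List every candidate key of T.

{C}

Attribute C never appears on the right-hand side of any dependency, so C must belong to every candidate key.
{C}⁺ = {A, B, C, D, E}, which is all of the schema, so {C} is the only candidate key.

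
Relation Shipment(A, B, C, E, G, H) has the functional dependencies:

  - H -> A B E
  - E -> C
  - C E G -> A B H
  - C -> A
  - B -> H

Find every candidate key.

{B, G}, {E, G}, {G, H}

{B, G}⁺: B→H adds H; H→ABE adds A, E; E→C adds C → {A, B, C, E, G, H}. Minimal: {G}⁺ = {G}; {B}⁺ = {A, B, C, E, H} — none reach the full schema.
{E, G}⁺: E→C adds C; CEG→ABH adds A, B, H → {A, B, C, E, G, H}. Minimal: {G}⁺ = {G}; {E}⁺ = {A, C, E} — none reach the full schema.
{G, H}⁺: H→ABE adds A, B, E; E→C adds C → {A, B, C, E, G, H}. Minimal: {H}⁺ = {A, B, C, E, H}; {G}⁺ = {G} — none reach the full schema.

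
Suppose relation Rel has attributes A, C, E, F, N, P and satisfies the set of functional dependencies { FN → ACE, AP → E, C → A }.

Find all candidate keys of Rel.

Attributes F, N, P never appear on any right-hand side, so every candidate key must contain {F, N, P}.
{F, N, P}⁺ = {A, C, E, F, N, P}, which is all of the schema, so {F, N, P} is the only candidate key.

{F, N, P}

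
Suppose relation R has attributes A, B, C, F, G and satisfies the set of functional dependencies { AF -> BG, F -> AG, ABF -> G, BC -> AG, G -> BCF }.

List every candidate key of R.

{F}⁺: F→AG adds A, G; G→BCF adds B, C → {A, B, C, F, G}.
{G}⁺: G→BCF adds B, C, F; F→AG adds A → {A, B, C, F, G}.
{B, C}⁺: BC→AG adds A, G; G→BCF adds F → {A, B, C, F, G}. Minimal: {C}⁺ = {C}; {B}⁺ = {B} — none reach the full schema.

{F}, {G}, {B, C}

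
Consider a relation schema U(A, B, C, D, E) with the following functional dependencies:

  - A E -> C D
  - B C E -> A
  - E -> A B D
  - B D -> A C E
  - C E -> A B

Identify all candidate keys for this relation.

{E}⁺: E→ABD adds A, B, D; BD→ACE adds C → {A, B, C, D, E}.
{B, D}⁺: BD→ACE adds A, C, E → {A, B, C, D, E}. Minimal: {D}⁺ = {D}; {B}⁺ = {B} — none reach the full schema.
Any other superkey contains one of these as a subset, so there are no further candidate keys.

{E}, {B, D}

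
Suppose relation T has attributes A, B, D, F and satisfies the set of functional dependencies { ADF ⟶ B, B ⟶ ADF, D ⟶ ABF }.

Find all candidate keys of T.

{B}⁺: B→ADF adds A, D, F → {A, B, D, F}.
{D}⁺: D→ABF adds A, B, F → {A, B, D, F}.

{B}, {D}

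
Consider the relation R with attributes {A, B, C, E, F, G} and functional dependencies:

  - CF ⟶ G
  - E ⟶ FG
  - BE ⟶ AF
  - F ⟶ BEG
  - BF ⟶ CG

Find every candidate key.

{E}⁺: E→FG adds F, G; F→BEG adds B; BF→CG adds C; BE→AF adds A → {A, B, C, E, F, G}.
{F}⁺: F→BEG adds B, E, G; BF→CG adds C; BE→AF adds A → {A, B, C, E, F, G}.

(E), (F)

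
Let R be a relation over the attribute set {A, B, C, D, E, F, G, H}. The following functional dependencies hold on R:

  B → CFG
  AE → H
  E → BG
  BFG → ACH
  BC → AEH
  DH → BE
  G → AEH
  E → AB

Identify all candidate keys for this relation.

Attribute D never appears on the right-hand side of any dependency, so D must belong to every candidate key.
{D}⁺ = {D}, which is not all of the schema, so we must add further attributes.
{B, D}⁺: B→CFG adds C, F, G; BFG→ACH adds A, H; BC→AEH adds E → {A, B, C, D, E, F, G, H}.
{D, E}⁺: E→BG adds B, G; G→AEH adds A, H; B→CFG adds C, F → {A, B, C, D, E, F, G, H}.
{D, G}⁺: G→AEH adds A, E, H; E→AB adds B; B→CFG adds C, F → {A, B, C, D, E, F, G, H}.
{D, H}⁺: DH→BE adds B, E; E→AB adds A; B→CFG adds C, F, G → {A, B, C, D, E, F, G, H}.
Any other superkey contains one of these as a subset, so there are no further candidate keys.

(B, D); (D, E); (D, G); (D, H)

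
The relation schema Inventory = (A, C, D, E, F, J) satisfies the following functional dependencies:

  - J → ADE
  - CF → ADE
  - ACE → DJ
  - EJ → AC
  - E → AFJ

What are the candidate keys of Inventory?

{E}, {J}, {C, F}

{E}⁺: E→AFJ adds A, F, J; J→ADE adds D; EJ→AC adds C → {A, C, D, E, F, J}.
{J}⁺: J→ADE adds A, D, E; EJ→AC adds C; E→AFJ adds F → {A, C, D, E, F, J}.
{C, F}⁺: CF→ADE adds A, D, E; ACE→DJ adds J → {A, C, D, E, F, J}. Minimal: {F}⁺ = {F}; {C}⁺ = {C} — none reach the full schema.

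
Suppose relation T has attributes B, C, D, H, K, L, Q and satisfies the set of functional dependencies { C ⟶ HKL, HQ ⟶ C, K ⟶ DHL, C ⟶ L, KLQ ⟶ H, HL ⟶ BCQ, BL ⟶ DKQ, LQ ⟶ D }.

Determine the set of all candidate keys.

{C}⁺: C→HKL adds H, K, L; K→DHL adds D; HL→BCQ adds B, Q → {B, C, D, H, K, L, Q}.
{K}⁺: K→DHL adds D, H, L; HL→BCQ adds B, C, Q → {B, C, D, H, K, L, Q}.
{B, L}⁺: BL→DKQ adds D, K, Q; K→DHL adds H; HL→BCQ adds C → {B, C, D, H, K, L, Q}. Minimal: {L}⁺ = {L}; {B}⁺ = {B} — none reach the full schema.
{H, L}⁺: HL→BCQ adds B, C, Q; BL→DKQ adds D, K → {B, C, D, H, K, L, Q}. Minimal: {L}⁺ = {L}; {H}⁺ = {H} — none reach the full schema.
{H, Q}⁺: HQ→C adds C; C→L adds L; HL→BCQ adds B; BL→DKQ adds D, K → {B, C, D, H, K, L, Q}. Minimal: {Q}⁺ = {Q}; {H}⁺ = {H} — none reach the full schema.

{C}; {K}; {B, L}; {H, L}; {H, Q}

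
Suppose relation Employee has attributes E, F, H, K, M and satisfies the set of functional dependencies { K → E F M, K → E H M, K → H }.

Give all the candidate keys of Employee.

{K}

{K}⁺: K→EFM adds E, F, M; K→EHM adds H → {E, F, H, K, M}.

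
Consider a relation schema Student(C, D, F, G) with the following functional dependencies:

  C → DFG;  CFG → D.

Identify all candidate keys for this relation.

C

{C}⁺: C→DFG adds D, F, G → {C, D, F, G}.
No other minimal superkey exists.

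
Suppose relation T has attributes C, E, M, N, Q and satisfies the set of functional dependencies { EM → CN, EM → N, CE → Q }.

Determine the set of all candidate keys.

EM

Attributes E, M never appear on any right-hand side, so every candidate key must contain {E, M}.
{E, M}⁺ = {C, E, M, N, Q}, which is all of the schema, so {E, M} is the only candidate key.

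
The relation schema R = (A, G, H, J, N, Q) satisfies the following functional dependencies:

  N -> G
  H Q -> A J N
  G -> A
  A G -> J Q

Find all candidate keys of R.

GH, HN, HQ

{G, H}⁺: G→A adds A; AG→JQ adds J, Q; HQ→AJN adds N → {A, G, H, J, N, Q}. Minimal: {H}⁺ = {H}; {G}⁺ = {A, G, J, Q} — none reach the full schema.
{H, N}⁺: N→G adds G; G→A adds A; AG→JQ adds J, Q → {A, G, H, J, N, Q}. Minimal: {N}⁺ = {A, G, J, N, Q}; {H}⁺ = {H} — none reach the full schema.
{H, Q}⁺: HQ→AJN adds A, J, N; N→G adds G → {A, G, H, J, N, Q}. Minimal: {Q}⁺ = {Q}; {H}⁺ = {H} — none reach the full schema.
Any other superkey contains one of these as a subset, so there are no further candidate keys.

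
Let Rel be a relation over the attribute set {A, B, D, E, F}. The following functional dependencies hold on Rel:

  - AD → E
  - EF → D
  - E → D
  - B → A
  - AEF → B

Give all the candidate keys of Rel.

Attribute F never appears on the right-hand side of any dependency, so F must belong to every candidate key.
{F}⁺ = {F}, which is not all of the schema, so we must add further attributes.
{A, D, F}⁺: AD→E adds E; AEF→B adds B → {A, B, D, E, F}.
{A, E, F}⁺: EF→D adds D; AEF→B adds B → {A, B, D, E, F}.
{B, D, F}⁺: B→A adds A; AD→E adds E → {A, B, D, E, F}.
{B, E, F}⁺: EF→D adds D; B→A adds A → {A, B, D, E, F}.

ADF, AEF, BDF, BEF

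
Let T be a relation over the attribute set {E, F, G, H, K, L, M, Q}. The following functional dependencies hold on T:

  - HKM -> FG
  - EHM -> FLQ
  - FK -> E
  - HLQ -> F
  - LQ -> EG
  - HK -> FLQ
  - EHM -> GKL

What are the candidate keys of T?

Attributes H, M never appear on any right-hand side, so every candidate key must contain {H, M}.
{H, M}⁺ = {H, M}, which is not all of the schema, so we must add further attributes.
{E, H, M}⁺: EHM→FLQ adds F, L, Q; LQ→EG adds G; EHM→GKL adds K → {E, F, G, H, K, L, M, Q}. Minimal: {H, M}⁺ = {H, M}; {E, M}⁺ = {E, M}; {E, H}⁺ = {E, H} — none reach the full schema.
{H, K, M}⁺: HKM→FG adds F, G; FK→E adds E; HK→FLQ adds L, Q → {E, F, G, H, K, L, M, Q}. Minimal: {K, M}⁺ = {K, M}; {H, M}⁺ = {H, M}; {H, K}⁺ = {E, F, G, H, K, L, Q} — none reach the full schema.
{H, L, M, Q}⁺: HLQ→F adds F; LQ→EG adds E, G; EHM→GKL adds K → {E, F, G, H, K, L, M, Q}. Minimal: {L, M, Q}⁺ = {E, G, L, M, Q}; {H, M, Q}⁺ = {H, M, Q}; {H, L, Q}⁺ = {E, F, G, H, L, Q}; … — none reach the full schema.
Any other superkey contains one of these as a subset, so there are no further candidate keys.

(E, H, M); (H, K, M); (H, L, M, Q)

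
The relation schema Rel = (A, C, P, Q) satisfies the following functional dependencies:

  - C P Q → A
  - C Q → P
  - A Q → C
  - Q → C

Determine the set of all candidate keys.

{Q}

Attribute Q never appears on the right-hand side of any dependency, so Q must belong to every candidate key.
{Q}⁺ = {A, C, P, Q}, which is all of the schema, so {Q} is the only candidate key.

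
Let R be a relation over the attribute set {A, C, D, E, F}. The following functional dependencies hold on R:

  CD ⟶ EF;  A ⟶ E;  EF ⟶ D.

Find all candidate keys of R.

Attributes A, C never appear on any right-hand side, so every candidate key must contain {A, C}.
{A, C}⁺ = {A, C, E}, which is not all of the schema, so we must add further attributes.
{A, C, D}⁺: CD→EF adds E, F → {A, C, D, E, F}. Minimal: {C, D}⁺ = {C, D, E, F}; {A, D}⁺ = {A, D, E}; {A, C}⁺ = {A, C, E} — none reach the full schema.
{A, C, F}⁺: A→E adds E; EF→D adds D → {A, C, D, E, F}. Minimal: {C, F}⁺ = {C, F}; {A, F}⁺ = {A, D, E, F}; {A, C}⁺ = {A, C, E} — none reach the full schema.

{A, C, D}, {A, C, F}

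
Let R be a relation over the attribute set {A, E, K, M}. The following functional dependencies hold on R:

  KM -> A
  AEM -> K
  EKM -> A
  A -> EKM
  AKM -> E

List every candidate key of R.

{A}⁺: A→EKM adds E, K, M → {A, E, K, M}.
{K, M}⁺: KM→A adds A; A→EKM adds E → {A, E, K, M}.

A, KM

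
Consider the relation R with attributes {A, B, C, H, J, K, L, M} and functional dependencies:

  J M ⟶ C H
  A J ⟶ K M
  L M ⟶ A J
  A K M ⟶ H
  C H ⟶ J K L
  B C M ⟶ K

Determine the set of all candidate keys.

Attribute B never appears on the right-hand side of any dependency, so B must belong to every candidate key.
{B}⁺ = {B}, which is not all of the schema, so we must add further attributes.
{A, B, J}⁺: AJ→KM adds K, M; AKM→H adds H; JM→CH adds C; CH→JKL adds L → {A, B, C, H, J, K, L, M}. Minimal: {B, J}⁺ = {B, J}; {A, J}⁺ = {A, C, H, J, K, L, M}; {A, B}⁺ = {A, B} — none reach the full schema.
{B, J, M}⁺: JM→CH adds C, H; CH→JKL adds K, L; LM→AJ adds A → {A, B, C, H, J, K, L, M}. Minimal: {J, M}⁺ = {A, C, H, J, K, L, M}; {B, M}⁺ = {B, M}; {B, J}⁺ = {B, J} — none reach the full schema.
{B, L, M}⁺: LM→AJ adds A, J; JM→CH adds C, H; AJ→KM adds K → {A, B, C, H, J, K, L, M}. Minimal: {L, M}⁺ = {A, C, H, J, K, L, M}; {B, M}⁺ = {B, M}; {B, L}⁺ = {B, L} — none reach the full schema.
{A, B, C, H}⁺: CH→JKL adds J, K, L; AJ→KM adds M → {A, B, C, H, J, K, L, M}. Minimal: {B, C, H}⁺ = {B, C, H, J, K, L}; {A, C, H}⁺ = {A, C, H, J, K, L, M}; {A, B, H}⁺ = {A, B, H}; … — none reach the full schema.
{A, B, C, M}⁺: BCM→K adds K; AKM→H adds H; CH→JKL adds J, L → {A, B, C, H, J, K, L, M}. Minimal: {B, C, M}⁺ = {B, C, K, M}; {A, C, M}⁺ = {A, C, M}; {A, B, M}⁺ = {A, B, M}; … — none reach the full schema.
{B, C, H, M}⁺: CH→JKL adds J, K, L; LM→AJ adds A → {A, B, C, H, J, K, L, M}. Minimal: {C, H, M}⁺ = {A, C, H, J, K, L, M}; {B, H, M}⁺ = {B, H, M}; {B, C, M}⁺ = {B, C, K, M}; … — none reach the full schema.
Any other superkey contains one of these as a subset, so there are no further candidate keys.

{A, B, J}, {B, J, M}, {B, L, M}, {A, B, C, H}, {A, B, C, M}, {B, C, H, M}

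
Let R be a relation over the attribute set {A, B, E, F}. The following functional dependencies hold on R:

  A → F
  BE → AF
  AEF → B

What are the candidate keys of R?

{A, E}, {B, E}

Attribute E never appears on the right-hand side of any dependency, so E must belong to every candidate key.
{E}⁺ = {E}, which is not all of the schema, so we must add further attributes.
{A, E}⁺: A→F adds F; AEF→B adds B → {A, B, E, F}.
{B, E}⁺: BE→AF adds A, F → {A, B, E, F}.
Any other superkey contains one of these as a subset, so there are no further candidate keys.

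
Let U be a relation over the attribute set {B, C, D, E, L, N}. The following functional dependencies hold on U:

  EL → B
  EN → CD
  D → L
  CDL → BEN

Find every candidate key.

{C, D}; {E, N}

{C, D}⁺: D→L adds L; CDL→BEN adds B, E, N → {B, C, D, E, L, N}.
{E, N}⁺: EN→CD adds C, D; D→L adds L; CDL→BEN adds B → {B, C, D, E, L, N}.
Any other superkey contains one of these as a subset, so there are no further candidate keys.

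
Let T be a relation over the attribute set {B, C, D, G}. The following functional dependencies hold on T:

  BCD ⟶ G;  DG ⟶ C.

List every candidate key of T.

Attributes B, D never appear on any right-hand side, so every candidate key must contain {B, D}.
{B, D}⁺ = {B, D}, which is not all of the schema, so we must add further attributes.
{B, C, D}⁺: BCD→G adds G → {B, C, D, G}. Minimal: {C, D}⁺ = {C, D}; {B, D}⁺ = {B, D}; {B, C}⁺ = {B, C} — none reach the full schema.
{B, D, G}⁺: DG→C adds C → {B, C, D, G}. Minimal: {D, G}⁺ = {C, D, G}; {B, G}⁺ = {B, G}; {B, D}⁺ = {B, D} — none reach the full schema.

{B, C, D}, {B, D, G}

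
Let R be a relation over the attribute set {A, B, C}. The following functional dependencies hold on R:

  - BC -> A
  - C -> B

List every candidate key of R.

{C}

Attribute C never appears on the right-hand side of any dependency, so C must belong to every candidate key.
{C}⁺ = {A, B, C}, which is all of the schema, so {C} is the only candidate key.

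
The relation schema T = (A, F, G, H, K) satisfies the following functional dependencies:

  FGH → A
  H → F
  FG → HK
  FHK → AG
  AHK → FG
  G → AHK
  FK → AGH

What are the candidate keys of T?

{G}⁺: G→AHK adds A, H, K; H→F adds F → {A, F, G, H, K}.
{F, K}⁺: FK→AGH adds A, G, H → {A, F, G, H, K}. Minimal: {K}⁺ = {K}; {F}⁺ = {F} — none reach the full schema.
{H, K}⁺: H→F adds F; FHK→AG adds A, G → {A, F, G, H, K}. Minimal: {K}⁺ = {K}; {H}⁺ = {F, H} — none reach the full schema.

{G}; {F, K}; {H, K}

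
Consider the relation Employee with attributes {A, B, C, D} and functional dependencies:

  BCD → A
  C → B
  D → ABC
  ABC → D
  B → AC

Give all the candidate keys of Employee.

B; C; D

{B}⁺: B→AC adds A, C; ABC→D adds D → {A, B, C, D}.
{C}⁺: C→B adds B; B→AC adds A; ABC→D adds D → {A, B, C, D}.
{D}⁺: D→ABC adds A, B, C → {A, B, C, D}.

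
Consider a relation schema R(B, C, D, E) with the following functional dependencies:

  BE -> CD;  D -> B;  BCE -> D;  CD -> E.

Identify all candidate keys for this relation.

{B, E}; {C, D}; {D, E}

{B, E}⁺: BE→CD adds C, D → {B, C, D, E}. Minimal: {E}⁺ = {E}; {B}⁺ = {B} — none reach the full schema.
{C, D}⁺: D→B adds B; CD→E adds E → {B, C, D, E}. Minimal: {D}⁺ = {B, D}; {C}⁺ = {C} — none reach the full schema.
{D, E}⁺: D→B adds B; BE→CD adds C → {B, C, D, E}. Minimal: {E}⁺ = {E}; {D}⁺ = {B, D} — none reach the full schema.
Any other superkey contains one of these as a subset, so there are no further candidate keys.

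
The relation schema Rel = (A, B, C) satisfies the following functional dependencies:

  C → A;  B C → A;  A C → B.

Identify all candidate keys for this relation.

{C}

Attribute C never appears on the right-hand side of any dependency, so C must belong to every candidate key.
{C}⁺ = {A, B, C}, which is all of the schema, so {C} is the only candidate key.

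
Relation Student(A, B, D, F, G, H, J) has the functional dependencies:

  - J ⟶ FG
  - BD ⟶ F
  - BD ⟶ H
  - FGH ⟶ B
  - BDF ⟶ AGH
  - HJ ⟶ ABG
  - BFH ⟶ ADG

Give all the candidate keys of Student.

Attribute J never appears on the right-hand side of any dependency, so J must belong to every candidate key.
{J}⁺ = {F, G, J}, which is not all of the schema, so we must add further attributes.
{H, J}⁺: J→FG adds F, G; FGH→B adds B; HJ→ABG adds A; BFH→ADG adds D → {A, B, D, F, G, H, J}. Minimal: {J}⁺ = {F, G, J}; {H}⁺ = {H} — none reach the full schema.
{B, D, J}⁺: J→FG adds F, G; BD→H adds H; BDF→AGH adds A → {A, B, D, F, G, H, J}. Minimal: {D, J}⁺ = {D, F, G, J}; {B, J}⁺ = {B, F, G, J}; {B, D}⁺ = {A, B, D, F, G, H} — none reach the full schema.
Any other superkey contains one of these as a subset, so there are no further candidate keys.

HJ, BDJ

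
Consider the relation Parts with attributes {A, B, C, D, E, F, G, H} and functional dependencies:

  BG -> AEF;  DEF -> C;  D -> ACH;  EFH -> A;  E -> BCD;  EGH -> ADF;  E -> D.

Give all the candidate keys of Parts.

{B, G}⁺: BG→AEF adds A, E, F; E→BCD adds C, D; D→ACH adds H → {A, B, C, D, E, F, G, H}. Minimal: {G}⁺ = {G}; {B}⁺ = {B} — none reach the full schema.
{E, G}⁺: E→BCD adds B, C, D; BG→AEF adds A, F; D→ACH adds H → {A, B, C, D, E, F, G, H}. Minimal: {G}⁺ = {G}; {E}⁺ = {A, B, C, D, E, H} — none reach the full schema.
Any other superkey contains one of these as a subset, so there are no further candidate keys.

{B, G}, {E, G}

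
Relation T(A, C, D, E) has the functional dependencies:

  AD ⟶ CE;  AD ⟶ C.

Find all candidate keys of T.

{A, D}

Attributes A, D never appear on any right-hand side, so every candidate key must contain {A, D}.
{A, D}⁺ = {A, C, D, E}, which is all of the schema, so {A, D} is the only candidate key.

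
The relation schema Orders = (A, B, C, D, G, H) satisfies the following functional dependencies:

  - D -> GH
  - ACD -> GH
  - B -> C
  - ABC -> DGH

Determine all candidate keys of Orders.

Attributes A, B never appear on any right-hand side, so every candidate key must contain {A, B}.
{A, B}⁺ = {A, B, C, D, G, H}, which is all of the schema, so {A, B} is the only candidate key.

{A, B}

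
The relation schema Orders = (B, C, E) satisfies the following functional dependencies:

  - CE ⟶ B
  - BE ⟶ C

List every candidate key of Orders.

Attribute E never appears on the right-hand side of any dependency, so E must belong to every candidate key.
{E}⁺ = {E}, which is not all of the schema, so we must add further attributes.
{B, E}⁺: BE→C adds C → {B, C, E}. Minimal: {E}⁺ = {E}; {B}⁺ = {B} — none reach the full schema.
{C, E}⁺: CE→B adds B → {B, C, E}. Minimal: {E}⁺ = {E}; {C}⁺ = {C} — none reach the full schema.

BE, CE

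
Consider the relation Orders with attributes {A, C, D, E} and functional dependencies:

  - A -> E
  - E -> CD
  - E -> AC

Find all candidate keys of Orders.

A; E

{A}⁺: A→E adds E; E→CD adds C, D → {A, C, D, E}.
{E}⁺: E→CD adds C, D; E→AC adds A → {A, C, D, E}.
Any other superkey contains one of these as a subset, so there are no further candidate keys.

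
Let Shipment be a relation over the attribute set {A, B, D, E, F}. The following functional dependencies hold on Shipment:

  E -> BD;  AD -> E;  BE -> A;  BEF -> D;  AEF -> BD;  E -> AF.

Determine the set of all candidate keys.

{E}, {A, D}

{E}⁺: E→BD adds B, D; BE→A adds A; E→AF adds F → {A, B, D, E, F}.
{A, D}⁺: AD→E adds E; E→AF adds F; E→BD adds B → {A, B, D, E, F}.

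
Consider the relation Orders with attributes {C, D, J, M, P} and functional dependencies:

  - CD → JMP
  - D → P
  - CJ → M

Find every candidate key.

Attributes C, D never appear on any right-hand side, so every candidate key must contain {C, D}.
{C, D}⁺ = {C, D, J, M, P}, which is all of the schema, so {C, D} is the only candidate key.

{C, D}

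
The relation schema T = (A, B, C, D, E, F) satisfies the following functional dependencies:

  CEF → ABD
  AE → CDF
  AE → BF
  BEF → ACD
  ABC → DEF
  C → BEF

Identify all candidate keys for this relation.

(C), (A, E), (B, E, F)

{C}⁺: C→BEF adds B, E, F; CEF→ABD adds A, D → {A, B, C, D, E, F}.
{A, E}⁺: AE→CDF adds C, D, F; AE→BF adds B → {A, B, C, D, E, F}. Minimal: {E}⁺ = {E}; {A}⁺ = {A} — none reach the full schema.
{B, E, F}⁺: BEF→ACD adds A, C, D → {A, B, C, D, E, F}. Minimal: {E, F}⁺ = {E, F}; {B, F}⁺ = {B, F}; {B, E}⁺ = {B, E} — none reach the full schema.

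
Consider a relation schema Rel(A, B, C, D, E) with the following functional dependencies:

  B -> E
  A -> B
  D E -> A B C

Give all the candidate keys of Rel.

{A, D}, {B, D}, {D, E}

Attribute D never appears on the right-hand side of any dependency, so D must belong to every candidate key.
{D}⁺ = {D}, which is not all of the schema, so we must add further attributes.
{A, D}⁺: A→B adds B; B→E adds E; DE→ABC adds C → {A, B, C, D, E}. Minimal: {D}⁺ = {D}; {A}⁺ = {A, B, E} — none reach the full schema.
{B, D}⁺: B→E adds E; DE→ABC adds A, C → {A, B, C, D, E}. Minimal: {D}⁺ = {D}; {B}⁺ = {B, E} — none reach the full schema.
{D, E}⁺: DE→ABC adds A, B, C → {A, B, C, D, E}. Minimal: {E}⁺ = {E}; {D}⁺ = {D} — none reach the full schema.
Any other superkey contains one of these as a subset, so there are no further candidate keys.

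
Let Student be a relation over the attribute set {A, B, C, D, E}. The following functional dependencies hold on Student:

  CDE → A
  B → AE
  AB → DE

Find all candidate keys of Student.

{B, C}

Attributes B, C never appear on any right-hand side, so every candidate key must contain {B, C}.
{B, C}⁺ = {A, B, C, D, E}, which is all of the schema, so {B, C} is the only candidate key.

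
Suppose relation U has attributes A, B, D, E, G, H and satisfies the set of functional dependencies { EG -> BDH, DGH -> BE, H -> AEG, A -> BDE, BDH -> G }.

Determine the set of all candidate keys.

{H}⁺: H→AEG adds A, E, G; A→BDE adds B, D → {A, B, D, E, G, H}.
{A, G}⁺: A→BDE adds B, D, E; EG→BDH adds H → {A, B, D, E, G, H}. Minimal: {G}⁺ = {G}; {A}⁺ = {A, B, D, E} — none reach the full schema.
{E, G}⁺: EG→BDH adds B, D, H; H→AEG adds A → {A, B, D, E, G, H}. Minimal: {G}⁺ = {G}; {E}⁺ = {E} — none reach the full schema.
Any other superkey contains one of these as a subset, so there are no further candidate keys.

{H}, {A, G}, {E, G}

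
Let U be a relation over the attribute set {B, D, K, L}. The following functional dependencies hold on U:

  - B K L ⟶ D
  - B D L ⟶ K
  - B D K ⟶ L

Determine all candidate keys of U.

{B, D, K}, {B, D, L}, {B, K, L}

{B, D, K}⁺: BDK→L adds L → {B, D, K, L}. Minimal: {D, K}⁺ = {D, K}; {B, K}⁺ = {B, K}; {B, D}⁺ = {B, D} — none reach the full schema.
{B, D, L}⁺: BDL→K adds K → {B, D, K, L}. Minimal: {D, L}⁺ = {D, L}; {B, L}⁺ = {B, L}; {B, D}⁺ = {B, D} — none reach the full schema.
{B, K, L}⁺: BKL→D adds D → {B, D, K, L}. Minimal: {K, L}⁺ = {K, L}; {B, L}⁺ = {B, L}; {B, K}⁺ = {B, K} — none reach the full schema.
Any other superkey contains one of these as a subset, so there are no further candidate keys.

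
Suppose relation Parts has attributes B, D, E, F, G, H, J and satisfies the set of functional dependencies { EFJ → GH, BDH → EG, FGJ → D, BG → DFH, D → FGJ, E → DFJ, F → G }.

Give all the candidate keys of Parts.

{B, D}⁺: D→FGJ adds F, G, J; BG→DFH adds H; BDH→EG adds E → {B, D, E, F, G, H, J}. Minimal: {D}⁺ = {D, F, G, J}; {B}⁺ = {B} — none reach the full schema.
{B, E}⁺: E→DFJ adds D, F, J; F→G adds G; EFJ→GH adds H → {B, D, E, F, G, H, J}. Minimal: {E}⁺ = {D, E, F, G, H, J}; {B}⁺ = {B} — none reach the full schema.
{B, F}⁺: F→G adds G; BG→DFH adds D, H; D→FGJ adds J; BDH→EG adds E → {B, D, E, F, G, H, J}. Minimal: {F}⁺ = {F, G}; {B}⁺ = {B} — none reach the full schema.
{B, G}⁺: BG→DFH adds D, F, H; D→FGJ adds J; BDH→EG adds E → {B, D, E, F, G, H, J}. Minimal: {G}⁺ = {G}; {B}⁺ = {B} — none reach the full schema.

{B, D}; {B, E}; {B, F}; {B, G}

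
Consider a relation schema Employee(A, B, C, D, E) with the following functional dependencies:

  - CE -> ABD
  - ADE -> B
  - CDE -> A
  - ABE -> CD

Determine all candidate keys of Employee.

CE, ABE, ADE

{C, E}⁺: CE→ABD adds A, B, D → {A, B, C, D, E}. Minimal: {E}⁺ = {E}; {C}⁺ = {C} — none reach the full schema.
{A, B, E}⁺: ABE→CD adds C, D → {A, B, C, D, E}. Minimal: {B, E}⁺ = {B, E}; {A, E}⁺ = {A, E}; {A, B}⁺ = {A, B} — none reach the full schema.
{A, D, E}⁺: ADE→B adds B; ABE→CD adds C → {A, B, C, D, E}. Minimal: {D, E}⁺ = {D, E}; {A, E}⁺ = {A, E}; {A, D}⁺ = {A, D} — none reach the full schema.
Any other superkey contains one of these as a subset, so there are no further candidate keys.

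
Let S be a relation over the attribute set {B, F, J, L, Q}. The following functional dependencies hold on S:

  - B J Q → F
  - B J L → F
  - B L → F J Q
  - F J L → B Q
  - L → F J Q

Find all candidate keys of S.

(L)

Attribute L never appears on the right-hand side of any dependency, so L must belong to every candidate key.
{L}⁺ = {B, F, J, L, Q}, which is all of the schema, so {L} is the only candidate key.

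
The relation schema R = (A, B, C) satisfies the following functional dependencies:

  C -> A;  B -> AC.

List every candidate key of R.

{B}⁺: B→AC adds A, C → {A, B, C}.
No other minimal superkey exists.

(B)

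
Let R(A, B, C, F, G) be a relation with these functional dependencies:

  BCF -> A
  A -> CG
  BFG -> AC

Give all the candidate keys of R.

Attributes B, F never appear on any right-hand side, so every candidate key must contain {B, F}.
{B, F}⁺ = {B, F}, which is not all of the schema, so we must add further attributes.
{A, B, F}⁺: A→CG adds C, G → {A, B, C, F, G}.
{B, C, F}⁺: BCF→A adds A; A→CG adds G → {A, B, C, F, G}.
{B, F, G}⁺: BFG→AC adds A, C → {A, B, C, F, G}.

(A, B, F), (B, C, F), (B, F, G)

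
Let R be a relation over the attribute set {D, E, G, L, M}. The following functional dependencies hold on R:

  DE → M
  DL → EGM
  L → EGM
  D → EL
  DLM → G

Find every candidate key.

D

{D}⁺: D→EL adds E, L; DE→M adds M; DL→EGM adds G → {D, E, G, L, M}.
No other minimal superkey exists.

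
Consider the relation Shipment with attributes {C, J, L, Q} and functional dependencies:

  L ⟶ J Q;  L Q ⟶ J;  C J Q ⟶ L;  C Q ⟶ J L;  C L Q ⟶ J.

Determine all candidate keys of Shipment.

{C, L}; {C, Q}

Attribute C never appears on the right-hand side of any dependency, so C must belong to every candidate key.
{C}⁺ = {C}, which is not all of the schema, so we must add further attributes.
{C, L}⁺: L→JQ adds J, Q → {C, J, L, Q}. Minimal: {L}⁺ = {J, L, Q}; {C}⁺ = {C} — none reach the full schema.
{C, Q}⁺: CQ→JL adds J, L → {C, J, L, Q}. Minimal: {Q}⁺ = {Q}; {C}⁺ = {C} — none reach the full schema.
Any other superkey contains one of these as a subset, so there are no further candidate keys.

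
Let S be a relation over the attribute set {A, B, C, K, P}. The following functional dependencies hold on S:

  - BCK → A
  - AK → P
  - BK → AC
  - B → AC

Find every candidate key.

{B, K}

Attributes B, K never appear on any right-hand side, so every candidate key must contain {B, K}.
{B, K}⁺ = {A, B, C, K, P}, which is all of the schema, so {B, K} is the only candidate key.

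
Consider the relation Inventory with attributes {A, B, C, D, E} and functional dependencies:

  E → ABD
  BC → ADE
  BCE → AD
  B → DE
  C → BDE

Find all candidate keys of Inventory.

Attribute C never appears on the right-hand side of any dependency, so C must belong to every candidate key.
{C}⁺ = {A, B, C, D, E}, which is all of the schema, so {C} is the only candidate key.

{C}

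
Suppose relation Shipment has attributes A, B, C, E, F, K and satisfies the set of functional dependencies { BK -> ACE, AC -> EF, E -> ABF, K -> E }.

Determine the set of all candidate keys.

{K}⁺: K→E adds E; E→ABF adds A, B, F; BK→ACE adds C → {A, B, C, E, F, K}.
No other minimal superkey exists.

{K}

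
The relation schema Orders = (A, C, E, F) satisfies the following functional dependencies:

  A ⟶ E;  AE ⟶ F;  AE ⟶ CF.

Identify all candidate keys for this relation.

Attribute A never appears on the right-hand side of any dependency, so A must belong to every candidate key.
{A}⁺ = {A, C, E, F}, which is all of the schema, so {A} is the only candidate key.

{A}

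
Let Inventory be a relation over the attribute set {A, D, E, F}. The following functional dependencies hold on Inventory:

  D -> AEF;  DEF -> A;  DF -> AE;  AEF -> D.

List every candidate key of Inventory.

{D}, {A, E, F}

{D}⁺: D→AEF adds A, E, F → {A, D, E, F}.
{A, E, F}⁺: AEF→D adds D → {A, D, E, F}. Minimal: {E, F}⁺ = {E, F}; {A, F}⁺ = {A, F}; {A, E}⁺ = {A, E} — none reach the full schema.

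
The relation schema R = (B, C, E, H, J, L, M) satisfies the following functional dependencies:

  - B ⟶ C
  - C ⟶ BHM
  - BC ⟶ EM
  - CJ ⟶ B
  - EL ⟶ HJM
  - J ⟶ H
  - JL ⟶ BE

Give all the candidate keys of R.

{B, L}; {C, L}; {E, L}; {J, L}

Attribute L never appears on the right-hand side of any dependency, so L must belong to every candidate key.
{L}⁺ = {L}, which is not all of the schema, so we must add further attributes.
{B, L}⁺: B→C adds C; C→BHM adds H, M; BC→EM adds E; EL→HJM adds J → {B, C, E, H, J, L, M}. Minimal: {L}⁺ = {L}; {B}⁺ = {B, C, E, H, M} — none reach the full schema.
{C, L}⁺: C→BHM adds B, H, M; BC→EM adds E; EL→HJM adds J → {B, C, E, H, J, L, M}. Minimal: {L}⁺ = {L}; {C}⁺ = {B, C, E, H, M} — none reach the full schema.
{E, L}⁺: EL→HJM adds H, J, M; JL→BE adds B; B→C adds C → {B, C, E, H, J, L, M}. Minimal: {L}⁺ = {L}; {E}⁺ = {E} — none reach the full schema.
{J, L}⁺: J→H adds H; JL→BE adds B, E; B→C adds C; C→BHM adds M → {B, C, E, H, J, L, M}. Minimal: {L}⁺ = {L}; {J}⁺ = {H, J} — none reach the full schema.
Any other superkey contains one of these as a subset, so there are no further candidate keys.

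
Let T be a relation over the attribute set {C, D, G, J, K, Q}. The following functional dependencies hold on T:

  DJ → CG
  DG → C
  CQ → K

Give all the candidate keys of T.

(D, J, Q)

Attributes D, J, Q never appear on any right-hand side, so every candidate key must contain {D, J, Q}.
{D, J, Q}⁺ = {C, D, G, J, K, Q}, which is all of the schema, so {D, J, Q} is the only candidate key.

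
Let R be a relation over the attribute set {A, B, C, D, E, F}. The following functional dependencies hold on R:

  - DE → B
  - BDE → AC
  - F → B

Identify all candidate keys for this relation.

{D, E, F}

Attributes D, E, F never appear on any right-hand side, so every candidate key must contain {D, E, F}.
{D, E, F}⁺ = {A, B, C, D, E, F}, which is all of the schema, so {D, E, F} is the only candidate key.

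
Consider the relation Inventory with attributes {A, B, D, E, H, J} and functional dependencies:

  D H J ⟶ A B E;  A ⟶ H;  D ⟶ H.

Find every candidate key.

{D, J}

Attributes D, J never appear on any right-hand side, so every candidate key must contain {D, J}.
{D, J}⁺ = {A, B, D, E, H, J}, which is all of the schema, so {D, J} is the only candidate key.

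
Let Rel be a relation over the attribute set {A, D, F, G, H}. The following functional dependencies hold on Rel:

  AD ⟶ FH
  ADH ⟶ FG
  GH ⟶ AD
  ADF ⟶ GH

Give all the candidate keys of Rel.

{A, D}⁺: AD→FH adds F, H; ADH→FG adds G → {A, D, F, G, H}.
{G, H}⁺: GH→AD adds A, D; AD→FH adds F → {A, D, F, G, H}.
Any other superkey contains one of these as a subset, so there are no further candidate keys.

{A, D}, {G, H}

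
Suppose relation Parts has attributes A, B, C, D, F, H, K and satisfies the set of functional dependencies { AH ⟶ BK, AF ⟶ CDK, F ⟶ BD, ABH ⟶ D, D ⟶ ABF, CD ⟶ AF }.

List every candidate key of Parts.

Attribute H never appears on the right-hand side of any dependency, so H must belong to every candidate key.
{H}⁺ = {H}, which is not all of the schema, so we must add further attributes.
{A, H}⁺: AH→BK adds B, K; ABH→D adds D; D→ABF adds F; AF→CDK adds C → {A, B, C, D, F, H, K}. Minimal: {H}⁺ = {H}; {A}⁺ = {A} — none reach the full schema.
{D, H}⁺: D→ABF adds A, B, F; AH→BK adds K; AF→CDK adds C → {A, B, C, D, F, H, K}. Minimal: {H}⁺ = {H}; {D}⁺ = {A, B, C, D, F, K} — none reach the full schema.
{F, H}⁺: F→BD adds B, D; D→ABF adds A; AH→BK adds K; AF→CDK adds C → {A, B, C, D, F, H, K}. Minimal: {H}⁺ = {H}; {F}⁺ = {A, B, C, D, F, K} — none reach the full schema.
Any other superkey contains one of these as a subset, so there are no further candidate keys.

AH, DH, FH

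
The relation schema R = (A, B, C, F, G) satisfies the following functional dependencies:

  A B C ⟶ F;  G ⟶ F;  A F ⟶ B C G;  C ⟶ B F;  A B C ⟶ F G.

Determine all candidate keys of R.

{A, C}⁺: C→BF adds B, F; ABC→FG adds G → {A, B, C, F, G}. Minimal: {C}⁺ = {B, C, F}; {A}⁺ = {A} — none reach the full schema.
{A, F}⁺: AF→BCG adds B, C, G → {A, B, C, F, G}. Minimal: {F}⁺ = {F}; {A}⁺ = {A} — none reach the full schema.
{A, G}⁺: G→F adds F; AF→BCG adds B, C → {A, B, C, F, G}. Minimal: {G}⁺ = {F, G}; {A}⁺ = {A} — none reach the full schema.

AC, AF, AG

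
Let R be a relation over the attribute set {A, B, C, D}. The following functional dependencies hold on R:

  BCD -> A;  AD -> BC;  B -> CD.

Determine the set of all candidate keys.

(B), (A, D)

{B}⁺: B→CD adds C, D; BCD→A adds A → {A, B, C, D}.
{A, D}⁺: AD→BC adds B, C → {A, B, C, D}.
Any other superkey contains one of these as a subset, so there are no further candidate keys.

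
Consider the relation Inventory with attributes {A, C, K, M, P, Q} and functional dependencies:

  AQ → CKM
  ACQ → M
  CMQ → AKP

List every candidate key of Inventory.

Attribute Q never appears on the right-hand side of any dependency, so Q must belong to every candidate key.
{Q}⁺ = {Q}, which is not all of the schema, so we must add further attributes.
{A, Q}⁺: AQ→CKM adds C, K, M; CMQ→AKP adds P → {A, C, K, M, P, Q}. Minimal: {Q}⁺ = {Q}; {A}⁺ = {A} — none reach the full schema.
{C, M, Q}⁺: CMQ→AKP adds A, K, P → {A, C, K, M, P, Q}. Minimal: {M, Q}⁺ = {M, Q}; {C, Q}⁺ = {C, Q}; {C, M}⁺ = {C, M} — none reach the full schema.

AQ; CMQ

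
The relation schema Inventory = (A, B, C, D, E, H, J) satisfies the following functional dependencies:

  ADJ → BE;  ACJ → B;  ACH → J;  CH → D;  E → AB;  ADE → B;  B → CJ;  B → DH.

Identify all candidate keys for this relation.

{E}; {A, B}; {A, C, H}; {A, C, J}; {A, D, J}

{E}⁺: E→AB adds A, B; B→CJ adds C, J; B→DH adds D, H → {A, B, C, D, E, H, J}.
{A, B}⁺: B→CJ adds C, J; B→DH adds D, H; ADJ→BE adds E → {A, B, C, D, E, H, J}. Minimal: {B}⁺ = {B, C, D, H, J}; {A}⁺ = {A} — none reach the full schema.
{A, C, H}⁺: ACH→J adds J; CH→D adds D; ADJ→BE adds B, E → {A, B, C, D, E, H, J}. Minimal: {C, H}⁺ = {C, D, H}; {A, H}⁺ = {A, H}; {A, C}⁺ = {A, C} — none reach the full schema.
{A, C, J}⁺: ACJ→B adds B; B→DH adds D, H; ADJ→BE adds E → {A, B, C, D, E, H, J}. Minimal: {C, J}⁺ = {C, J}; {A, J}⁺ = {A, J}; {A, C}⁺ = {A, C} — none reach the full schema.
{A, D, J}⁺: ADJ→BE adds B, E; B→CJ adds C; B→DH adds H → {A, B, C, D, E, H, J}. Minimal: {D, J}⁺ = {D, J}; {A, J}⁺ = {A, J}; {A, D}⁺ = {A, D} — none reach the full schema.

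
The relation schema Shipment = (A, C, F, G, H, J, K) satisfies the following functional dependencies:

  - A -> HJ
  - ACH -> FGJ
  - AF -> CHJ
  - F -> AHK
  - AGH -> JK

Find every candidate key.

F, AC

{F}⁺: F→AHK adds A, H, K; A→HJ adds J; AF→CHJ adds C; ACH→FGJ adds G → {A, C, F, G, H, J, K}.
{A, C}⁺: A→HJ adds H, J; ACH→FGJ adds F, G; F→AHK adds K → {A, C, F, G, H, J, K}.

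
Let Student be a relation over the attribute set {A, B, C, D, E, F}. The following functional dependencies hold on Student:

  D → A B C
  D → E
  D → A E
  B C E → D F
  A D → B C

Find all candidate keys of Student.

{D}⁺: D→ABC adds A, B, C; D→E adds E; BCE→DF adds F → {A, B, C, D, E, F}.
{B, C, E}⁺: BCE→DF adds D, F; D→ABC adds A → {A, B, C, D, E, F}. Minimal: {C, E}⁺ = {C, E}; {B, E}⁺ = {B, E}; {B, C}⁺ = {B, C} — none reach the full schema.
Any other superkey contains one of these as a subset, so there are no further candidate keys.

{D}; {B, C, E}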